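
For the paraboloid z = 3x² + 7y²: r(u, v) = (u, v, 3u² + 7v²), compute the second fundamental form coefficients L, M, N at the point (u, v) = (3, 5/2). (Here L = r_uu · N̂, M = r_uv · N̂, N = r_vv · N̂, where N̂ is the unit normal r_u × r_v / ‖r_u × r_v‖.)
L = 3*sqrt(62)/155;  M = 0;  N = 7*sqrt(62)/155

Compute the unit normal N̂(u, v) = (-6*u/sqrt(36*u^2 + 196*v^2 + 1), -14*v/sqrt(36*u^2 + 196*v^2 + 1), 1/sqrt(36*u^2 + 196*v^2 + 1)), and the second partials r_uu, r_uv, r_vv. Take dot products:
  L(u, v) = r_uu · N̂ = 6/sqrt(36*u^2 + 196*v^2 + 1),
  M(u, v) = r_uv · N̂ = 0,
  N(u, v) = r_vv · N̂ = 14/sqrt(36*u^2 + 196*v^2 + 1).
Evaluating at (u, v) = (3, 5/2):
  L = 3*sqrt(62)/155, M = 0, N = 7*sqrt(62)/155.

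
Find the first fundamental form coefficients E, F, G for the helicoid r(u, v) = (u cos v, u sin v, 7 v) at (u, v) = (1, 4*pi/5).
E = 1;  F = 0;  G = 50

Partials: r_u = (cos(v), sin(v), 0), r_v = (-u*sin(v), u*cos(v), 7). As functions of (u, v):
  E = r_u · r_u = 1,
  F = r_u · r_v = 0,
  G = r_v · r_v = u^2 + 49.
Evaluating at (u, v) = (1, 4*pi/5): E = 1, F = 0, G = 50.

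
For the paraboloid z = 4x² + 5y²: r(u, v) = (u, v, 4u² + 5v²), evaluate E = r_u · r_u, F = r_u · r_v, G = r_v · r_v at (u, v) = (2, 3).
E = 257;  F = 480;  G = 901

Partials: r_u = (1, 0, 8*u), r_v = (0, 1, 10*v). As functions of (u, v):
  E = r_u · r_u = 64*u^2 + 1,
  F = r_u · r_v = 80*u*v,
  G = r_v · r_v = 100*v^2 + 1.
Evaluating at (u, v) = (2, 3): E = 257, F = 480, G = 901.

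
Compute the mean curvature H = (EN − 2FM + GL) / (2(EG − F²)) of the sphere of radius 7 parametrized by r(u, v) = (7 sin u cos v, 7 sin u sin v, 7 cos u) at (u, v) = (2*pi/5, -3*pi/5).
H = -1/7

With E = 49, F = 0, G = 49*sin(u)^2, L = -7*sin(u)/Abs(sin(u)), M = 0, N = -7*sin(u)^3/Abs(sin(u)), assemble
  H = (EN − 2FM + GL) / (2(EG − F²)) = -sin(u)/(7*Abs(sin(u))).
At (u, v) = (2*pi/5, -3*pi/5): H = -1/7.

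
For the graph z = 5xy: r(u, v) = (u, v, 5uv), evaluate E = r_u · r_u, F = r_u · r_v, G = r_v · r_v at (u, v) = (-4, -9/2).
E = 2029/4;  F = 450;  G = 401

Partials: r_u = (1, 0, 5*v), r_v = (0, 1, 5*u). As functions of (u, v):
  E = r_u · r_u = 25*v^2 + 1,
  F = r_u · r_v = 25*u*v,
  G = r_v · r_v = 25*u^2 + 1.
Evaluating at (u, v) = (-4, -9/2): E = 2029/4, F = 450, G = 401.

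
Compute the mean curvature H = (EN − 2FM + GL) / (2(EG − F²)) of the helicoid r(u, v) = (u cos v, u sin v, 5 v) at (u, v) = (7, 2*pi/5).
H = 0

With E = 1, F = 0, G = u^2 + 25, L = 0, M = -5/sqrt(u^2 + 25), N = 0, assemble
  H = (EN − 2FM + GL) / (2(EG − F²)) = 0.
At (u, v) = (7, 2*pi/5): H = 0.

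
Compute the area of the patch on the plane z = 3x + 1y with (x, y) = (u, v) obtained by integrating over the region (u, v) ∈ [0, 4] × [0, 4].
Area = 16*sqrt(11)

Area = ∫∫ √(EG − F²) du dv with √(EG − F²) = sqrt(11). Integrating over [0, 4] × [0, 4] gives 16*sqrt(11).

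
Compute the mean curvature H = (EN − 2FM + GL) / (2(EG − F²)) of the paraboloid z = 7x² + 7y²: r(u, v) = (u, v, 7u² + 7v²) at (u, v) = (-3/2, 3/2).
H = 6188*sqrt(883)/779689

With E = 196*u^2 + 1, F = 196*u*v, G = 196*v^2 + 1, L = 14/sqrt(196*u^2 + 196*v^2 + 1), M = 0, N = 14/sqrt(196*u^2 + 196*v^2 + 1), assemble
  H = (EN − 2FM + GL) / (2(EG − F²)) = 14*(98*u^2 + 98*v^2 + 1)/(196*u^2 + 196*v^2 + 1)^(3/2).
At (u, v) = (-3/2, 3/2): H = 6188*sqrt(883)/779689.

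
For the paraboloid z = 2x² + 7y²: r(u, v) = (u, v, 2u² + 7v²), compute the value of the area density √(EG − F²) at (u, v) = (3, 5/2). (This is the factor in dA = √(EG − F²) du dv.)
√(EG − F²)|_{(3, 5/2)} = sqrt(1370)

E = 16*u^2 + 1, F = 56*u*v, G = 196*v^2 + 1, so EG − F² = 16*u^2 + 196*v^2 + 1. Taking the positive square root: √(EG − F²) = sqrt(16*u^2 + 196*v^2 + 1). At (u, v) = (3, 5/2): sqrt(1370).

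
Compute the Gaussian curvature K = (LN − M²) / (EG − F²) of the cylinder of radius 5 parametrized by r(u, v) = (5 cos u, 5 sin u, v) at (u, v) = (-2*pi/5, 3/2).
K = 0

Coefficients of the first fundamental form: E = 25, F = 0, G = 1.
Coefficients of the second fundamental form: L = -5, M = 0, N = 0.
Assemble K = (LN − M²)/(EG − F²) = 0. At (u, v) = (-2*pi/5, 3/2): K = 0.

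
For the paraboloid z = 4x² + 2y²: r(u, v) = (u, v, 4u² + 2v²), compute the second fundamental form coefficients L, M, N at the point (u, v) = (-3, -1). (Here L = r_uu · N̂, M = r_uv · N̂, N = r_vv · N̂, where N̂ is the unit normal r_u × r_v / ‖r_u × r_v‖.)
L = 8*sqrt(593)/593;  M = 0;  N = 4*sqrt(593)/593

Compute the unit normal N̂(u, v) = (-8*u/sqrt(64*u^2 + 16*v^2 + 1), -4*v/sqrt(64*u^2 + 16*v^2 + 1), 1/sqrt(64*u^2 + 16*v^2 + 1)), and the second partials r_uu, r_uv, r_vv. Take dot products:
  L(u, v) = r_uu · N̂ = 8/sqrt(64*u^2 + 16*v^2 + 1),
  M(u, v) = r_uv · N̂ = 0,
  N(u, v) = r_vv · N̂ = 4/sqrt(64*u^2 + 16*v^2 + 1).
Evaluating at (u, v) = (-3, -1):
  L = 8*sqrt(593)/593, M = 0, N = 4*sqrt(593)/593.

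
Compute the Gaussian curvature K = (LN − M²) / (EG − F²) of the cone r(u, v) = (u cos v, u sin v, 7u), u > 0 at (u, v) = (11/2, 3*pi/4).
K = 0

Coefficients of the first fundamental form: E = 50, F = 0, G = u^2.
Coefficients of the second fundamental form: L = 0, M = 0, N = 7*sqrt(2)*u^2/(10*Abs(u)).
Assemble K = (LN − M²)/(EG − F²) = 0. At (u, v) = (11/2, 3*pi/4): K = 0.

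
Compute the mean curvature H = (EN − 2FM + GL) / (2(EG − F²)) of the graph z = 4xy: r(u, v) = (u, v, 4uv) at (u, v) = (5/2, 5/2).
H = -400*sqrt(201)/40401

With E = 16*v^2 + 1, F = 16*u*v, G = 16*u^2 + 1, L = 0, M = 4/sqrt(16*u^2 + 16*v^2 + 1), N = 0, assemble
  H = (EN − 2FM + GL) / (2(EG − F²)) = -64*u*v/(16*u^2 + 16*v^2 + 1)^(3/2).
At (u, v) = (5/2, 5/2): H = -400*sqrt(201)/40401.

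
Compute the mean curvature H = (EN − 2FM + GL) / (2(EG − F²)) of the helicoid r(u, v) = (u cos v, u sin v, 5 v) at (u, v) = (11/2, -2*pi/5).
H = 0

With E = 1, F = 0, G = u^2 + 25, L = 0, M = -5/sqrt(u^2 + 25), N = 0, assemble
  H = (EN − 2FM + GL) / (2(EG − F²)) = 0.
At (u, v) = (11/2, -2*pi/5): H = 0.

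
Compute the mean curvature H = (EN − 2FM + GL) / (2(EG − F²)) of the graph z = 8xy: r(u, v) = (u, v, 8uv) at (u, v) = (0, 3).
H = 0

With E = 64*v^2 + 1, F = 64*u*v, G = 64*u^2 + 1, L = 0, M = 8/sqrt(64*u^2 + 64*v^2 + 1), N = 0, assemble
  H = (EN − 2FM + GL) / (2(EG − F²)) = -512*u*v/(64*u^2 + 64*v^2 + 1)^(3/2).
At (u, v) = (0, 3): H = 0.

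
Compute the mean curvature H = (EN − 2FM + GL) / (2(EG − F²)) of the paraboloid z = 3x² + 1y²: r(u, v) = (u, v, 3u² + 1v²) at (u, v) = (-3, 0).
H = 328*sqrt(13)/21125

With E = 36*u^2 + 1, F = 12*u*v, G = 4*v^2 + 1, L = 6/sqrt(36*u^2 + 4*v^2 + 1), M = 0, N = 2/sqrt(36*u^2 + 4*v^2 + 1), assemble
  H = (EN − 2FM + GL) / (2(EG − F²)) = 4*(9*u^2 + 3*v^2 + 1)/(36*u^2 + 4*v^2 + 1)^(3/2).
At (u, v) = (-3, 0): H = 328*sqrt(13)/21125.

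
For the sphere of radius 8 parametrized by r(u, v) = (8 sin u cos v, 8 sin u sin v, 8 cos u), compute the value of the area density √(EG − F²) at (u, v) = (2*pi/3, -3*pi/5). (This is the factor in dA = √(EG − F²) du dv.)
√(EG − F²)|_{(2*pi/3, -3*pi/5)} = 32*sqrt(3)

E = 64, F = 0, G = 64*sin(u)^2, so EG − F² = 4096*sin(u)^2. Taking the positive square root: √(EG − F²) = 64*Abs(sin(u)). At (u, v) = (2*pi/3, -3*pi/5): 32*sqrt(3).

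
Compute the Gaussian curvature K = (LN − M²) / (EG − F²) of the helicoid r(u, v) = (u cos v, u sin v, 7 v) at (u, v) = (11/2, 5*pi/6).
K = -784/100489

Coefficients of the first fundamental form: E = 1, F = 0, G = u^2 + 49.
Coefficients of the second fundamental form: L = 0, M = -7/sqrt(u^2 + 49), N = 0.
Assemble K = (LN − M²)/(EG − F²) = -49/(u^2 + 49)^2. At (u, v) = (11/2, 5*pi/6): K = -784/100489.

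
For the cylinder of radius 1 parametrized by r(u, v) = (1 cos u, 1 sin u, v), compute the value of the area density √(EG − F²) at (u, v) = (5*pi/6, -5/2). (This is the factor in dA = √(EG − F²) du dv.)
√(EG − F²)|_{(5*pi/6, -5/2)} = 1

E = 1, F = 0, G = 1, so EG − F² = 1. Taking the positive square root: √(EG − F²) = 1. At (u, v) = (5*pi/6, -5/2): 1.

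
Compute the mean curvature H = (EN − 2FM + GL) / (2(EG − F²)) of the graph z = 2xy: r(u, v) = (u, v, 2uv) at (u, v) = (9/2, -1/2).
H = 18*sqrt(83)/6889

With E = 4*v^2 + 1, F = 4*u*v, G = 4*u^2 + 1, L = 0, M = 2/sqrt(4*u^2 + 4*v^2 + 1), N = 0, assemble
  H = (EN − 2FM + GL) / (2(EG − F²)) = -8*u*v/(4*u^2 + 4*v^2 + 1)^(3/2).
At (u, v) = (9/2, -1/2): H = 18*sqrt(83)/6889.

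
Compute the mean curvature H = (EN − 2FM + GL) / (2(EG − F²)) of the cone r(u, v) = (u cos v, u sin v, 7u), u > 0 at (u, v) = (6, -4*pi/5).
H = 7*sqrt(2)/120

With E = 50, F = 0, G = u^2, L = 0, M = 0, N = 7*sqrt(2)*u^2/(10*Abs(u)), assemble
  H = (EN − 2FM + GL) / (2(EG − F²)) = 7*sqrt(2)/(20*Abs(u)).
At (u, v) = (6, -4*pi/5): H = 7*sqrt(2)/120.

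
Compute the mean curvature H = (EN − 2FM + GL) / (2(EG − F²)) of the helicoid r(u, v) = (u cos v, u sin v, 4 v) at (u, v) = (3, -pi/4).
H = 0

With E = 1, F = 0, G = u^2 + 16, L = 0, M = -4/sqrt(u^2 + 16), N = 0, assemble
  H = (EN − 2FM + GL) / (2(EG − F²)) = 0.
At (u, v) = (3, -pi/4): H = 0.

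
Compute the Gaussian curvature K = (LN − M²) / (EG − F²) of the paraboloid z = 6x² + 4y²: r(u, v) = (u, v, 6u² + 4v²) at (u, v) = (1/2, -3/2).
K = 96/32761

Coefficients of the first fundamental form: E = 144*u^2 + 1, F = 96*u*v, G = 64*v^2 + 1.
Coefficients of the second fundamental form: L = 12/sqrt(144*u^2 + 64*v^2 + 1), M = 0, N = 8/sqrt(144*u^2 + 64*v^2 + 1).
Assemble K = (LN − M²)/(EG − F²) = 96/(20736*u^4 + 18432*u^2*v^2 + 288*u^2 + 4096*v^4 + 128*v^2 + 1). At (u, v) = (1/2, -3/2): K = 96/32761.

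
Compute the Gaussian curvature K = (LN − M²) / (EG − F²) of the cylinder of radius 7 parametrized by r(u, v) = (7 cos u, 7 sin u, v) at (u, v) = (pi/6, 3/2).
K = 0

Coefficients of the first fundamental form: E = 49, F = 0, G = 1.
Coefficients of the second fundamental form: L = -7, M = 0, N = 0.
Assemble K = (LN − M²)/(EG − F²) = 0. At (u, v) = (pi/6, 3/2): K = 0.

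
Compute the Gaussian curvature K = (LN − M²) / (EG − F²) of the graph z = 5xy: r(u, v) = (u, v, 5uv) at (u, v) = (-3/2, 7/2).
K = -100/528529

Coefficients of the first fundamental form: E = 25*v^2 + 1, F = 25*u*v, G = 25*u^2 + 1.
Coefficients of the second fundamental form: L = 0, M = 5/sqrt(25*u^2 + 25*v^2 + 1), N = 0.
Assemble K = (LN − M²)/(EG − F²) = -25/(625*u^4 + 1250*u^2*v^2 + 50*u^2 + 625*v^4 + 50*v^2 + 1). At (u, v) = (-3/2, 7/2): K = -100/528529.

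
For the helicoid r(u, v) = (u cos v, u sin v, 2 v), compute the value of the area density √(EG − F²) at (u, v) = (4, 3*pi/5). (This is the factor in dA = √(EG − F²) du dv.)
√(EG − F²)|_{(4, 3*pi/5)} = 2*sqrt(5)

E = 1, F = 0, G = u^2 + 4, so EG − F² = u^2 + 4. Taking the positive square root: √(EG − F²) = sqrt(u^2 + 4). At (u, v) = (4, 3*pi/5): 2*sqrt(5).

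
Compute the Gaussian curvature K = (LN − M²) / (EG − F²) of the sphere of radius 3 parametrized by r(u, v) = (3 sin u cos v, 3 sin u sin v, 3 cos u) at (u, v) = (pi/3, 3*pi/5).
K = 1/9

Coefficients of the first fundamental form: E = 9, F = 0, G = 9*sin(u)^2.
Coefficients of the second fundamental form: L = -3*sin(u)/Abs(sin(u)), M = 0, N = -3*sin(u)^3/Abs(sin(u)).
Assemble K = (LN − M²)/(EG − F²) = 1/9. At (u, v) = (pi/3, 3*pi/5): K = 1/9.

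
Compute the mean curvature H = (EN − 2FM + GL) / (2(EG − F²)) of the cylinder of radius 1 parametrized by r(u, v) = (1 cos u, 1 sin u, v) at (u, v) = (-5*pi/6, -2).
H = -1/2

With E = 1, F = 0, G = 1, L = -1, M = 0, N = 0, assemble
  H = (EN − 2FM + GL) / (2(EG − F²)) = -1/2.
At (u, v) = (-5*pi/6, -2): H = -1/2.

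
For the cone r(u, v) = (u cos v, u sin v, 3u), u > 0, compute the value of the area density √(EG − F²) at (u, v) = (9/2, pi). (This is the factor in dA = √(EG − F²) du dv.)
√(EG − F²)|_{(9/2, pi)} = 9*sqrt(10)/2

E = 10, F = 0, G = u^2, so EG − F² = 10*u^2. Taking the positive square root: √(EG − F²) = sqrt(10)*Abs(u). At (u, v) = (9/2, pi): 9*sqrt(10)/2.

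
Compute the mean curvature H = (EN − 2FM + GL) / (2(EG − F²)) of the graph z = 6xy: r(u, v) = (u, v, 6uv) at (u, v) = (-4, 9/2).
H = 972*sqrt(1306)/426409

With E = 36*v^2 + 1, F = 36*u*v, G = 36*u^2 + 1, L = 0, M = 6/sqrt(36*u^2 + 36*v^2 + 1), N = 0, assemble
  H = (EN − 2FM + GL) / (2(EG − F²)) = -216*u*v/(36*u^2 + 36*v^2 + 1)^(3/2).
At (u, v) = (-4, 9/2): H = 972*sqrt(1306)/426409.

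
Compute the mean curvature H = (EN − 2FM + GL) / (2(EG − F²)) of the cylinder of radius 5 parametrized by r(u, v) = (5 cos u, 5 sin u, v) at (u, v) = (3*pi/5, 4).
H = -1/10

With E = 25, F = 0, G = 1, L = -5, M = 0, N = 0, assemble
  H = (EN − 2FM + GL) / (2(EG − F²)) = -1/10.
At (u, v) = (3*pi/5, 4): H = -1/10.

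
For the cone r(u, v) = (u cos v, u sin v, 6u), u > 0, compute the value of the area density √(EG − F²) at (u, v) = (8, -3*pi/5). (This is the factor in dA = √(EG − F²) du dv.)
√(EG − F²)|_{(8, -3*pi/5)} = 8*sqrt(37)

E = 37, F = 0, G = u^2, so EG − F² = 37*u^2. Taking the positive square root: √(EG − F²) = sqrt(37)*Abs(u). At (u, v) = (8, -3*pi/5): 8*sqrt(37).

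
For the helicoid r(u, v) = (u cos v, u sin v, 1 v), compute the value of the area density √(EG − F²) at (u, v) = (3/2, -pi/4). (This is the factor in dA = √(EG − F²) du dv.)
√(EG − F²)|_{(3/2, -pi/4)} = sqrt(13)/2

E = 1, F = 0, G = u^2 + 1, so EG − F² = u^2 + 1. Taking the positive square root: √(EG − F²) = sqrt(u^2 + 1). At (u, v) = (3/2, -pi/4): sqrt(13)/2.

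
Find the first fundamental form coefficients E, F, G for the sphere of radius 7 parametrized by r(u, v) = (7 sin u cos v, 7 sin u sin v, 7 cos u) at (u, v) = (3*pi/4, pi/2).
E = 49;  F = 0;  G = 49/2

Partials: r_u = (7*cos(u)*cos(v), 7*sin(v)*cos(u), -7*sin(u)), r_v = (-7*sin(u)*sin(v), 7*sin(u)*cos(v), 0). As functions of (u, v):
  E = r_u · r_u = 49,
  F = r_u · r_v = 0,
  G = r_v · r_v = 49*sin(u)^2.
Evaluating at (u, v) = (3*pi/4, pi/2): E = 49, F = 0, G = 49/2.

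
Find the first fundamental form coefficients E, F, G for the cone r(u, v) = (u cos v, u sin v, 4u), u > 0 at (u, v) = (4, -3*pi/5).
E = 17;  F = 0;  G = 16

Partials: r_u = (cos(v), sin(v), 4), r_v = (-u*sin(v), u*cos(v), 0). As functions of (u, v):
  E = r_u · r_u = 17,
  F = r_u · r_v = 0,
  G = r_v · r_v = u^2.
Evaluating at (u, v) = (4, -3*pi/5): E = 17, F = 0, G = 16.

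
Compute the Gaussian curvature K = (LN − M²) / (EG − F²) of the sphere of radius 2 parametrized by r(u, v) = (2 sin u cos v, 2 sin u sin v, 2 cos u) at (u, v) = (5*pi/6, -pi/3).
K = 1/4

Coefficients of the first fundamental form: E = 4, F = 0, G = 4*sin(u)^2.
Coefficients of the second fundamental form: L = -2*sin(u)/Abs(sin(u)), M = 0, N = -2*sin(u)^3/Abs(sin(u)).
Assemble K = (LN − M²)/(EG − F²) = 1/4. At (u, v) = (5*pi/6, -pi/3): K = 1/4.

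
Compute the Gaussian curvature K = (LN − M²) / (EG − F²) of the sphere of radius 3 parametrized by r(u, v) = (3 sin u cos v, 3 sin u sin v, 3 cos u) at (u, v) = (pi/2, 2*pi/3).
K = 1/9

Coefficients of the first fundamental form: E = 9, F = 0, G = 9*sin(u)^2.
Coefficients of the second fundamental form: L = -3*sin(u)/Abs(sin(u)), M = 0, N = -3*sin(u)^3/Abs(sin(u)).
Assemble K = (LN − M²)/(EG − F²) = 1/9. At (u, v) = (pi/2, 2*pi/3): K = 1/9.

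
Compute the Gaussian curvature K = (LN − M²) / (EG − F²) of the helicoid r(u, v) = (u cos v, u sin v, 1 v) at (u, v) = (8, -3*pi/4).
K = -1/4225

Coefficients of the first fundamental form: E = 1, F = 0, G = u^2 + 1.
Coefficients of the second fundamental form: L = 0, M = -1/sqrt(u^2 + 1), N = 0.
Assemble K = (LN − M²)/(EG − F²) = -1/(u^2 + 1)^2. At (u, v) = (8, -3*pi/4): K = -1/4225.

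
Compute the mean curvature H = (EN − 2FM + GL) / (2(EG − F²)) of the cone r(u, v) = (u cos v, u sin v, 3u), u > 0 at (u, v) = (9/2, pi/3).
H = sqrt(10)/30

With E = 10, F = 0, G = u^2, L = 0, M = 0, N = 3*sqrt(10)*u^2/(10*Abs(u)), assemble
  H = (EN − 2FM + GL) / (2(EG − F²)) = 3*sqrt(10)/(20*Abs(u)).
At (u, v) = (9/2, pi/3): H = sqrt(10)/30.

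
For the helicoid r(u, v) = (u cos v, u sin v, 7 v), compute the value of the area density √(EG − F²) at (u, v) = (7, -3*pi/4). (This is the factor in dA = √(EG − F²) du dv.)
√(EG − F²)|_{(7, -3*pi/4)} = 7*sqrt(2)

E = 1, F = 0, G = u^2 + 49, so EG − F² = u^2 + 49. Taking the positive square root: √(EG − F²) = sqrt(u^2 + 49). At (u, v) = (7, -3*pi/4): 7*sqrt(2).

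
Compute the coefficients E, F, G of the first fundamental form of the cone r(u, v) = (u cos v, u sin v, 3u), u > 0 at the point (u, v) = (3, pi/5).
E = 10;  F = 0;  G = 9

Partials: r_u = (cos(v), sin(v), 3), r_v = (-u*sin(v), u*cos(v), 0). As functions of (u, v):
  E = r_u · r_u = 10,
  F = r_u · r_v = 0,
  G = r_v · r_v = u^2.
Evaluating at (u, v) = (3, pi/5): E = 10, F = 0, G = 9.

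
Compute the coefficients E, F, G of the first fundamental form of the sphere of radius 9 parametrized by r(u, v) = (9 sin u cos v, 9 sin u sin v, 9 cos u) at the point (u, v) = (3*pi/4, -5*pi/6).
E = 81;  F = 0;  G = 81/2

Partials: r_u = (9*cos(u)*cos(v), 9*sin(v)*cos(u), -9*sin(u)), r_v = (-9*sin(u)*sin(v), 9*sin(u)*cos(v), 0). As functions of (u, v):
  E = r_u · r_u = 81,
  F = r_u · r_v = 0,
  G = r_v · r_v = 81*sin(u)^2.
Evaluating at (u, v) = (3*pi/4, -5*pi/6): E = 81, F = 0, G = 81/2.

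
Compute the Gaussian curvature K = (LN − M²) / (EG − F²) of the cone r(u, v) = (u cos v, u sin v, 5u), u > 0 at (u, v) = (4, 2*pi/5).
K = 0

Coefficients of the first fundamental form: E = 26, F = 0, G = u^2.
Coefficients of the second fundamental form: L = 0, M = 0, N = 5*sqrt(26)*u^2/(26*Abs(u)).
Assemble K = (LN − M²)/(EG − F²) = 0. At (u, v) = (4, 2*pi/5): K = 0.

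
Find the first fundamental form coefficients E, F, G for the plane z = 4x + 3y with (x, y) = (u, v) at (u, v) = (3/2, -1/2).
E = 17;  F = 12;  G = 10

Partials: r_u = (1, 0, 4), r_v = (0, 1, 3). As functions of (u, v):
  E = r_u · r_u = 17,
  F = r_u · r_v = 12,
  G = r_v · r_v = 10.
Evaluating at (u, v) = (3/2, -1/2): E = 17, F = 12, G = 10.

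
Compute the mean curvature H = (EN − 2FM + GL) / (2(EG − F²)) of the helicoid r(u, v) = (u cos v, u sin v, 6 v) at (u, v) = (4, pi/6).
H = 0

With E = 1, F = 0, G = u^2 + 36, L = 0, M = -6/sqrt(u^2 + 36), N = 0, assemble
  H = (EN − 2FM + GL) / (2(EG − F²)) = 0.
At (u, v) = (4, pi/6): H = 0.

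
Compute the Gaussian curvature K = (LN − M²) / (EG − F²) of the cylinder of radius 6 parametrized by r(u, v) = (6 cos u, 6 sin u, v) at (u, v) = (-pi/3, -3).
K = 0

Coefficients of the first fundamental form: E = 36, F = 0, G = 1.
Coefficients of the second fundamental form: L = -6, M = 0, N = 0.
Assemble K = (LN − M²)/(EG − F²) = 0. At (u, v) = (-pi/3, -3): K = 0.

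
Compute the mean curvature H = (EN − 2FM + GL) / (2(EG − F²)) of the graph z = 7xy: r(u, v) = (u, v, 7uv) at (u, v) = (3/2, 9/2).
H = -9261*sqrt(4414)/9741698

With E = 49*v^2 + 1, F = 49*u*v, G = 49*u^2 + 1, L = 0, M = 7/sqrt(49*u^2 + 49*v^2 + 1), N = 0, assemble
  H = (EN − 2FM + GL) / (2(EG − F²)) = -343*u*v/(49*u^2 + 49*v^2 + 1)^(3/2).
At (u, v) = (3/2, 9/2): H = -9261*sqrt(4414)/9741698.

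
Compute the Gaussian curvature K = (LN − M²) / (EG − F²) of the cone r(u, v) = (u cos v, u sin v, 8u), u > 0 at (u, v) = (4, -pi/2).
K = 0

Coefficients of the first fundamental form: E = 65, F = 0, G = u^2.
Coefficients of the second fundamental form: L = 0, M = 0, N = 8*sqrt(65)*u^2/(65*Abs(u)).
Assemble K = (LN − M²)/(EG − F²) = 0. At (u, v) = (4, -pi/2): K = 0.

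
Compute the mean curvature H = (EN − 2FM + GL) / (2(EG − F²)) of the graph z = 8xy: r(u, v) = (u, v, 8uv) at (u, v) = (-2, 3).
H = 3072*sqrt(17)/99127

With E = 64*v^2 + 1, F = 64*u*v, G = 64*u^2 + 1, L = 0, M = 8/sqrt(64*u^2 + 64*v^2 + 1), N = 0, assemble
  H = (EN − 2FM + GL) / (2(EG − F²)) = -512*u*v/(64*u^2 + 64*v^2 + 1)^(3/2).
At (u, v) = (-2, 3): H = 3072*sqrt(17)/99127.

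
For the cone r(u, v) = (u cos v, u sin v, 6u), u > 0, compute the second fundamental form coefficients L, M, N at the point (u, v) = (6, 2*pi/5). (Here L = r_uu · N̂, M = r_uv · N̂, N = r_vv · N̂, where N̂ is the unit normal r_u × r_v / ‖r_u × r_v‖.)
L = 0;  M = 0;  N = 36*sqrt(37)/37

Compute the unit normal N̂(u, v) = (-6*sqrt(37)*u*cos(v)/(37*Abs(u)), -6*sqrt(37)*u*sin(v)/(37*Abs(u)), sqrt(37)*u/(37*Abs(u))), and the second partials r_uu, r_uv, r_vv. Take dot products:
  L(u, v) = r_uu · N̂ = 0,
  M(u, v) = r_uv · N̂ = 0,
  N(u, v) = r_vv · N̂ = 6*sqrt(37)*u^2/(37*Abs(u)).
Evaluating at (u, v) = (6, 2*pi/5):
  L = 0, M = 0, N = 36*sqrt(37)/37.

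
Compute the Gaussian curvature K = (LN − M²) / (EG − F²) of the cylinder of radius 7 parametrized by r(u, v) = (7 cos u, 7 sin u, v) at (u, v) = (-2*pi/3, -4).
K = 0

Coefficients of the first fundamental form: E = 49, F = 0, G = 1.
Coefficients of the second fundamental form: L = -7, M = 0, N = 0.
Assemble K = (LN − M²)/(EG − F²) = 0. At (u, v) = (-2*pi/3, -4): K = 0.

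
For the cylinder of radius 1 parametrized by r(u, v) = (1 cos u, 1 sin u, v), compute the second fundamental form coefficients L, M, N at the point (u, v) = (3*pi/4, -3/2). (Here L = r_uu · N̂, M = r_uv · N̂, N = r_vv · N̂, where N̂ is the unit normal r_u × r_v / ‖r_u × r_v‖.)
L = -1;  M = 0;  N = 0

Compute the unit normal N̂(u, v) = (cos(u), sin(u), 0), and the second partials r_uu, r_uv, r_vv. Take dot products:
  L(u, v) = r_uu · N̂ = -1,
  M(u, v) = r_uv · N̂ = 0,
  N(u, v) = r_vv · N̂ = 0.
Evaluating at (u, v) = (3*pi/4, -3/2):
  L = -1, M = 0, N = 0.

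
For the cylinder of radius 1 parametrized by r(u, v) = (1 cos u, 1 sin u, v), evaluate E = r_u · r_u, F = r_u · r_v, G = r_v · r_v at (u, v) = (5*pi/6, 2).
E = 1;  F = 0;  G = 1

Partials: r_u = (-sin(u), cos(u), 0), r_v = (0, 0, 1). As functions of (u, v):
  E = r_u · r_u = 1,
  F = r_u · r_v = 0,
  G = r_v · r_v = 1.
Evaluating at (u, v) = (5*pi/6, 2): E = 1, F = 0, G = 1.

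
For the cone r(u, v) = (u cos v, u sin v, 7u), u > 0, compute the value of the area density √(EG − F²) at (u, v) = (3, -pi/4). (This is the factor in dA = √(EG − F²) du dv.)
√(EG − F²)|_{(3, -pi/4)} = 15*sqrt(2)

E = 50, F = 0, G = u^2, so EG − F² = 50*u^2. Taking the positive square root: √(EG − F²) = 5*sqrt(2)*Abs(u). At (u, v) = (3, -pi/4): 15*sqrt(2).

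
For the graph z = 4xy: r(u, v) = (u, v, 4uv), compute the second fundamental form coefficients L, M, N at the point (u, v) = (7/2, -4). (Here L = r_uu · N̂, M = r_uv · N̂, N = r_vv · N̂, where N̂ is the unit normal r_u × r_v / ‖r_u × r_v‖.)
L = 0;  M = 4*sqrt(453)/453;  N = 0

Compute the unit normal N̂(u, v) = (-4*v/sqrt(16*u^2 + 16*v^2 + 1), -4*u/sqrt(16*u^2 + 16*v^2 + 1), 1/sqrt(16*u^2 + 16*v^2 + 1)), and the second partials r_uu, r_uv, r_vv. Take dot products:
  L(u, v) = r_uu · N̂ = 0,
  M(u, v) = r_uv · N̂ = 4/sqrt(16*u^2 + 16*v^2 + 1),
  N(u, v) = r_vv · N̂ = 0.
Evaluating at (u, v) = (7/2, -4):
  L = 0, M = 4*sqrt(453)/453, N = 0.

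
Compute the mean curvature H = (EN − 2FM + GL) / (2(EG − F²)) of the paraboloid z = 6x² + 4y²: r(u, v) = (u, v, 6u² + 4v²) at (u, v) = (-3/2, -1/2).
H = 1402*sqrt(341)/116281

With E = 144*u^2 + 1, F = 96*u*v, G = 64*v^2 + 1, L = 12/sqrt(144*u^2 + 64*v^2 + 1), M = 0, N = 8/sqrt(144*u^2 + 64*v^2 + 1), assemble
  H = (EN − 2FM + GL) / (2(EG − F²)) = 2*(288*u^2 + 192*v^2 + 5)/(144*u^2 + 64*v^2 + 1)^(3/2).
At (u, v) = (-3/2, -1/2): H = 1402*sqrt(341)/116281.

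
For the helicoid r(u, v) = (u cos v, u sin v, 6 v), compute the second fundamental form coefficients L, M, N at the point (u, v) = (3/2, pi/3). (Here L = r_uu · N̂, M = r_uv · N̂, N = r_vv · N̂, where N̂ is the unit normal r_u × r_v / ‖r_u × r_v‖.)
L = 0;  M = -4*sqrt(17)/17;  N = 0

Compute the unit normal N̂(u, v) = (6*sin(v)/sqrt(u^2 + 36), -6*cos(v)/sqrt(u^2 + 36), u/sqrt(u^2 + 36)), and the second partials r_uu, r_uv, r_vv. Take dot products:
  L(u, v) = r_uu · N̂ = 0,
  M(u, v) = r_uv · N̂ = -6/sqrt(u^2 + 36),
  N(u, v) = r_vv · N̂ = 0.
Evaluating at (u, v) = (3/2, pi/3):
  L = 0, M = -4*sqrt(17)/17, N = 0.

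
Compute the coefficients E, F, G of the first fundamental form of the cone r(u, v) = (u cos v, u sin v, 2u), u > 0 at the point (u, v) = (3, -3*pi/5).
E = 5;  F = 0;  G = 9

Partials: r_u = (cos(v), sin(v), 2), r_v = (-u*sin(v), u*cos(v), 0). As functions of (u, v):
  E = r_u · r_u = 5,
  F = r_u · r_v = 0,
  G = r_v · r_v = u^2.
Evaluating at (u, v) = (3, -3*pi/5): E = 5, F = 0, G = 9.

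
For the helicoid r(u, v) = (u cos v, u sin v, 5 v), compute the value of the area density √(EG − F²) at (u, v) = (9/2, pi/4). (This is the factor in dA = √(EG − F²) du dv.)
√(EG − F²)|_{(9/2, pi/4)} = sqrt(181)/2

E = 1, F = 0, G = u^2 + 25, so EG − F² = u^2 + 25. Taking the positive square root: √(EG − F²) = sqrt(u^2 + 25). At (u, v) = (9/2, pi/4): sqrt(181)/2.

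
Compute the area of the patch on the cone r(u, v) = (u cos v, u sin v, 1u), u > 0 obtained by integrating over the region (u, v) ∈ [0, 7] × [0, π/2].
Area = 49*sqrt(2)*pi/4

Area = ∫∫ √(EG − F²) du dv with √(EG − F²) = sqrt(2)*Abs(u). Integrating over [0, 7] × [0, π/2] gives 49*sqrt(2)*pi/4.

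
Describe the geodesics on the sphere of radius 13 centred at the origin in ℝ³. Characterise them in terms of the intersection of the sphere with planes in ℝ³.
Geodesics on the sphere of radius 13 are great circles — circles of radius 13 obtained as the intersection of the sphere with planes through the origin (the centre of the sphere).

A curve α(t) of nonzero constant speed on the sphere of radius 13 is a geodesic iff its acceleration α̈ is everywhere normal to the surface, i.e. parallel to the radial vector α(t). Then d/dt(α × α̇) = α̇ × α̇ + α × α̈ = 0, so α × α̇ is a constant vector n ≠ 0 and α(t) · n = 0 for all t: α lies in the plane through the origin with normal n. The intersection of that plane with the sphere is a circle of radius 13 (a great circle). Conversely, a great circle traversed at constant speed has centripetal acceleration pointing at the origin, hence normal to the sphere, so every great circle is a geodesic.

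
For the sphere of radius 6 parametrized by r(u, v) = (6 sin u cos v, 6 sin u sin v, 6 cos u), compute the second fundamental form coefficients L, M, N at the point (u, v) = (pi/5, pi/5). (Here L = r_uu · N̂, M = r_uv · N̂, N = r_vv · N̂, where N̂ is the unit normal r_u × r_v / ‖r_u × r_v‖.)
L = -6;  M = 0;  N = -15/4 + 3*sqrt(5)/4

Compute the unit normal N̂(u, v) = (sin(u)^2*cos(v)/Abs(sin(u)), sin(u)^2*sin(v)/Abs(sin(u)), sin(2*u)/(2*Abs(sin(u)))), and the second partials r_uu, r_uv, r_vv. Take dot products:
  L(u, v) = r_uu · N̂ = -6*sin(u)/Abs(sin(u)),
  M(u, v) = r_uv · N̂ = 0,
  N(u, v) = r_vv · N̂ = -6*sin(u)^3/Abs(sin(u)).
Evaluating at (u, v) = (pi/5, pi/5):
  L = -6, M = 0, N = -15/4 + 3*sqrt(5)/4.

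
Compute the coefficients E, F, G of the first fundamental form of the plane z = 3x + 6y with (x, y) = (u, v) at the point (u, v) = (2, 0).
E = 10;  F = 18;  G = 37

Partials: r_u = (1, 0, 3), r_v = (0, 1, 6). As functions of (u, v):
  E = r_u · r_u = 10,
  F = r_u · r_v = 18,
  G = r_v · r_v = 37.
Evaluating at (u, v) = (2, 0): E = 10, F = 18, G = 37.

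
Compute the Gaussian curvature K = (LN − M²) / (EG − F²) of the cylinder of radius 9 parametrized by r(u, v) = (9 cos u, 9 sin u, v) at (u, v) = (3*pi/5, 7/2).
K = 0

Coefficients of the first fundamental form: E = 81, F = 0, G = 1.
Coefficients of the second fundamental form: L = -9, M = 0, N = 0.
Assemble K = (LN − M²)/(EG − F²) = 0. At (u, v) = (3*pi/5, 7/2): K = 0.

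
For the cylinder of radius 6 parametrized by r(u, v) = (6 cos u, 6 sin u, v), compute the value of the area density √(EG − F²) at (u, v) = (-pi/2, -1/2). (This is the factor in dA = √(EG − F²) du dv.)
√(EG − F²)|_{(-pi/2, -1/2)} = 6

E = 36, F = 0, G = 1, so EG − F² = 36. Taking the positive square root: √(EG − F²) = 6. At (u, v) = (-pi/2, -1/2): 6.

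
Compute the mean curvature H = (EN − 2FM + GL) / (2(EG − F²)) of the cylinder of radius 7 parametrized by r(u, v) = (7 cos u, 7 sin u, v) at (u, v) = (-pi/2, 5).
H = -1/14

With E = 49, F = 0, G = 1, L = -7, M = 0, N = 0, assemble
  H = (EN − 2FM + GL) / (2(EG − F²)) = -1/14.
At (u, v) = (-pi/2, 5): H = -1/14.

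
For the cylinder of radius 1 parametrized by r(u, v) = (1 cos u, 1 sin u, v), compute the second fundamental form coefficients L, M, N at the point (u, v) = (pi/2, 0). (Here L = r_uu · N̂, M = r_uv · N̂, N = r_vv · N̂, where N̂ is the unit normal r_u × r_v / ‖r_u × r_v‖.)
L = -1;  M = 0;  N = 0

Compute the unit normal N̂(u, v) = (cos(u), sin(u), 0), and the second partials r_uu, r_uv, r_vv. Take dot products:
  L(u, v) = r_uu · N̂ = -1,
  M(u, v) = r_uv · N̂ = 0,
  N(u, v) = r_vv · N̂ = 0.
Evaluating at (u, v) = (pi/2, 0):
  L = -1, M = 0, N = 0.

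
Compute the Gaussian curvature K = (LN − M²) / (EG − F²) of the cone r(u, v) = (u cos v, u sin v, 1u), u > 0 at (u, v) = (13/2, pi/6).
K = 0

Coefficients of the first fundamental form: E = 2, F = 0, G = u^2.
Coefficients of the second fundamental form: L = 0, M = 0, N = sqrt(2)*u^2/(2*Abs(u)).
Assemble K = (LN − M²)/(EG − F²) = 0. At (u, v) = (13/2, pi/6): K = 0.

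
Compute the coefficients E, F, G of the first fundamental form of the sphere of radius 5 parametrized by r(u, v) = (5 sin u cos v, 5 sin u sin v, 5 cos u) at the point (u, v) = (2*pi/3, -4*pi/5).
E = 25;  F = 0;  G = 75/4

Partials: r_u = (5*cos(u)*cos(v), 5*sin(v)*cos(u), -5*sin(u)), r_v = (-5*sin(u)*sin(v), 5*sin(u)*cos(v), 0). As functions of (u, v):
  E = r_u · r_u = 25,
  F = r_u · r_v = 0,
  G = r_v · r_v = 25*sin(u)^2.
Evaluating at (u, v) = (2*pi/3, -4*pi/5): E = 25, F = 0, G = 75/4.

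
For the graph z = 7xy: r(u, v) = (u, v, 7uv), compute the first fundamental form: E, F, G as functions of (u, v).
E = 49*v^2 + 1;  F = 49*u*v;  G = 49*u^2 + 1

Compute partials: r_u = (1, 0, 7*v), r_v = (0, 1, 7*u). Then
  E = r_u · r_u = 49*v^2 + 1,
  F = r_u · r_v = 49*u*v,
  G = r_v · r_v = 49*u^2 + 1.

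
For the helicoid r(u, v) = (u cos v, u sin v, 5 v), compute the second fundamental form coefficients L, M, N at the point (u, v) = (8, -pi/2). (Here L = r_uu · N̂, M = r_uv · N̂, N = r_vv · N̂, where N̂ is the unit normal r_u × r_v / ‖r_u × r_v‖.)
L = 0;  M = -5*sqrt(89)/89;  N = 0

Compute the unit normal N̂(u, v) = (5*sin(v)/sqrt(u^2 + 25), -5*cos(v)/sqrt(u^2 + 25), u/sqrt(u^2 + 25)), and the second partials r_uu, r_uv, r_vv. Take dot products:
  L(u, v) = r_uu · N̂ = 0,
  M(u, v) = r_uv · N̂ = -5/sqrt(u^2 + 25),
  N(u, v) = r_vv · N̂ = 0.
Evaluating at (u, v) = (8, -pi/2):
  L = 0, M = -5*sqrt(89)/89, N = 0.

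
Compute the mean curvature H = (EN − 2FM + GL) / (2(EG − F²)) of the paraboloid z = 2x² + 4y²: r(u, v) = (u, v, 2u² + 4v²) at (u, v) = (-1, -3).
H = 1222*sqrt(593)/351649

With E = 16*u^2 + 1, F = 32*u*v, G = 64*v^2 + 1, L = 4/sqrt(16*u^2 + 64*v^2 + 1), M = 0, N = 8/sqrt(16*u^2 + 64*v^2 + 1), assemble
  H = (EN − 2FM + GL) / (2(EG − F²)) = 2*(32*u^2 + 64*v^2 + 3)/(16*u^2 + 64*v^2 + 1)^(3/2).
At (u, v) = (-1, -3): H = 1222*sqrt(593)/351649.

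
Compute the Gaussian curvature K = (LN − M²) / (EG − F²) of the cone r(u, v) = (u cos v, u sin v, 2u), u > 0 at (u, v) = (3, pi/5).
K = 0

Coefficients of the first fundamental form: E = 5, F = 0, G = u^2.
Coefficients of the second fundamental form: L = 0, M = 0, N = 2*sqrt(5)*u^2/(5*Abs(u)).
Assemble K = (LN − M²)/(EG − F²) = 0. At (u, v) = (3, pi/5): K = 0.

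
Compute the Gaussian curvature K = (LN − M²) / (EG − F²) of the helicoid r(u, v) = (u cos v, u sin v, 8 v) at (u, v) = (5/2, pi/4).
K = -1024/78961

Coefficients of the first fundamental form: E = 1, F = 0, G = u^2 + 64.
Coefficients of the second fundamental form: L = 0, M = -8/sqrt(u^2 + 64), N = 0.
Assemble K = (LN − M²)/(EG − F²) = -64/(u^2 + 64)^2. At (u, v) = (5/2, pi/4): K = -1024/78961.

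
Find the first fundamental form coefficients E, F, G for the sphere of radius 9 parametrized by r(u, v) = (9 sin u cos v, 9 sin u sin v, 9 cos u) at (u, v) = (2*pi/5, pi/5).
E = 81;  F = 0;  G = 81*sqrt(5)/8 + 405/8

Partials: r_u = (9*cos(u)*cos(v), 9*sin(v)*cos(u), -9*sin(u)), r_v = (-9*sin(u)*sin(v), 9*sin(u)*cos(v), 0). As functions of (u, v):
  E = r_u · r_u = 81,
  F = r_u · r_v = 0,
  G = r_v · r_v = 81*sin(u)^2.
Evaluating at (u, v) = (2*pi/5, pi/5): E = 81, F = 0, G = 81*sqrt(5)/8 + 405/8.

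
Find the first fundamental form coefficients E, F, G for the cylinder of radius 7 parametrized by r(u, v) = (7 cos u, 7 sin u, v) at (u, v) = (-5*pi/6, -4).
E = 49;  F = 0;  G = 1

Partials: r_u = (-7*sin(u), 7*cos(u), 0), r_v = (0, 0, 1). As functions of (u, v):
  E = r_u · r_u = 49,
  F = r_u · r_v = 0,
  G = r_v · r_v = 1.
Evaluating at (u, v) = (-5*pi/6, -4): E = 49, F = 0, G = 1.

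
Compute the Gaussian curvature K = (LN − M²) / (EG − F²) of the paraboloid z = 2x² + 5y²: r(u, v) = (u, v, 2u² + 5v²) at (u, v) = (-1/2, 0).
K = 8/5

Coefficients of the first fundamental form: E = 16*u^2 + 1, F = 40*u*v, G = 100*v^2 + 1.
Coefficients of the second fundamental form: L = 4/sqrt(16*u^2 + 100*v^2 + 1), M = 0, N = 10/sqrt(16*u^2 + 100*v^2 + 1).
Assemble K = (LN − M²)/(EG − F²) = 40/(256*u^4 + 3200*u^2*v^2 + 32*u^2 + 10000*v^4 + 200*v^2 + 1). At (u, v) = (-1/2, 0): K = 8/5.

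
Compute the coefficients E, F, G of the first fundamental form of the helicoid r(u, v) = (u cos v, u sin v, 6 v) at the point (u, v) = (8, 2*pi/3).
E = 1;  F = 0;  G = 100

Partials: r_u = (cos(v), sin(v), 0), r_v = (-u*sin(v), u*cos(v), 6). As functions of (u, v):
  E = r_u · r_u = 1,
  F = r_u · r_v = 0,
  G = r_v · r_v = u^2 + 36.
Evaluating at (u, v) = (8, 2*pi/3): E = 1, F = 0, G = 100.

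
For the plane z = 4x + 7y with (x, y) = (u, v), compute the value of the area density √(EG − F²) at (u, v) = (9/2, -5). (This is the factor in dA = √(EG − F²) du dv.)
√(EG − F²)|_{(9/2, -5)} = sqrt(66)

E = 17, F = 28, G = 50, so EG − F² = 66. Taking the positive square root: √(EG − F²) = sqrt(66). At (u, v) = (9/2, -5): sqrt(66).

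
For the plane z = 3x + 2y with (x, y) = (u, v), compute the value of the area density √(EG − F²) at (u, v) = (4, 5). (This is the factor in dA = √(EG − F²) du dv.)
√(EG − F²)|_{(4, 5)} = sqrt(14)

E = 10, F = 6, G = 5, so EG − F² = 14. Taking the positive square root: √(EG − F²) = sqrt(14). At (u, v) = (4, 5): sqrt(14).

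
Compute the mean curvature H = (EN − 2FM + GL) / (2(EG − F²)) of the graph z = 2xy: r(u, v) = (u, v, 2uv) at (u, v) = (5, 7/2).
H = -7*sqrt(6)/225

With E = 4*v^2 + 1, F = 4*u*v, G = 4*u^2 + 1, L = 0, M = 2/sqrt(4*u^2 + 4*v^2 + 1), N = 0, assemble
  H = (EN − 2FM + GL) / (2(EG − F²)) = -8*u*v/(4*u^2 + 4*v^2 + 1)^(3/2).
At (u, v) = (5, 7/2): H = -7*sqrt(6)/225.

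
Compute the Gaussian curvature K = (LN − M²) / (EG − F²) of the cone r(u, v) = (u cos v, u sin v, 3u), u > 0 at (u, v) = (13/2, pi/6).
K = 0

Coefficients of the first fundamental form: E = 10, F = 0, G = u^2.
Coefficients of the second fundamental form: L = 0, M = 0, N = 3*sqrt(10)*u^2/(10*Abs(u)).
Assemble K = (LN − M²)/(EG − F²) = 0. At (u, v) = (13/2, pi/6): K = 0.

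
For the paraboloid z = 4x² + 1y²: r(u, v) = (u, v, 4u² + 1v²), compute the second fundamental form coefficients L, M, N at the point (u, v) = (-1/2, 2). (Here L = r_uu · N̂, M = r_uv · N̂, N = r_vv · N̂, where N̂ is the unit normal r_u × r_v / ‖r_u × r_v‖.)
L = 8*sqrt(33)/33;  M = 0;  N = 2*sqrt(33)/33

Compute the unit normal N̂(u, v) = (-8*u/sqrt(64*u^2 + 4*v^2 + 1), -2*v/sqrt(64*u^2 + 4*v^2 + 1), 1/sqrt(64*u^2 + 4*v^2 + 1)), and the second partials r_uu, r_uv, r_vv. Take dot products:
  L(u, v) = r_uu · N̂ = 8/sqrt(64*u^2 + 4*v^2 + 1),
  M(u, v) = r_uv · N̂ = 0,
  N(u, v) = r_vv · N̂ = 2/sqrt(64*u^2 + 4*v^2 + 1).
Evaluating at (u, v) = (-1/2, 2):
  L = 8*sqrt(33)/33, M = 0, N = 2*sqrt(33)/33.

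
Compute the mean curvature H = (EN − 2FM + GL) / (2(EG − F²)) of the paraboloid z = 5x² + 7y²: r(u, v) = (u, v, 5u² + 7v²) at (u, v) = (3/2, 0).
H = 1587*sqrt(226)/51076

With E = 100*u^2 + 1, F = 140*u*v, G = 196*v^2 + 1, L = 10/sqrt(100*u^2 + 196*v^2 + 1), M = 0, N = 14/sqrt(100*u^2 + 196*v^2 + 1), assemble
  H = (EN − 2FM + GL) / (2(EG − F²)) = 4*(175*u^2 + 245*v^2 + 3)/(100*u^2 + 196*v^2 + 1)^(3/2).
At (u, v) = (3/2, 0): H = 1587*sqrt(226)/51076.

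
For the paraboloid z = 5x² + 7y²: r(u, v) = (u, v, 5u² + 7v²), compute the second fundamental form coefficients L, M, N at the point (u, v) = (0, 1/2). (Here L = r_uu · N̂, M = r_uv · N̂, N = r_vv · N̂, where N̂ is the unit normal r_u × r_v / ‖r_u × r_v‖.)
L = sqrt(2);  M = 0;  N = 7*sqrt(2)/5

Compute the unit normal N̂(u, v) = (-10*u/sqrt(100*u^2 + 196*v^2 + 1), -14*v/sqrt(100*u^2 + 196*v^2 + 1), 1/sqrt(100*u^2 + 196*v^2 + 1)), and the second partials r_uu, r_uv, r_vv. Take dot products:
  L(u, v) = r_uu · N̂ = 10/sqrt(100*u^2 + 196*v^2 + 1),
  M(u, v) = r_uv · N̂ = 0,
  N(u, v) = r_vv · N̂ = 14/sqrt(100*u^2 + 196*v^2 + 1).
Evaluating at (u, v) = (0, 1/2):
  L = sqrt(2), M = 0, N = 7*sqrt(2)/5.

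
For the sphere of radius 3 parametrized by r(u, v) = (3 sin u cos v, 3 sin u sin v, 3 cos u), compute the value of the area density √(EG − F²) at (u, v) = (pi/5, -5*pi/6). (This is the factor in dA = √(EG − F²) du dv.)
√(EG − F²)|_{(pi/5, -5*pi/6)} = 9*sqrt(10 - 2*sqrt(5))/4

E = 9, F = 0, G = 9*sin(u)^2, so EG − F² = 81*sin(u)^2. Taking the positive square root: √(EG − F²) = 9*Abs(sin(u)). At (u, v) = (pi/5, -5*pi/6): 9*sqrt(10 - 2*sqrt(5))/4.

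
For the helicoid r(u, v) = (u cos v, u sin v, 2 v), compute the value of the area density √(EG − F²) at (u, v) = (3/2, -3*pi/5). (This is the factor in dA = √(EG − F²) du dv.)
√(EG − F²)|_{(3/2, -3*pi/5)} = 5/2

E = 1, F = 0, G = u^2 + 4, so EG − F² = u^2 + 4. Taking the positive square root: √(EG − F²) = sqrt(u^2 + 4). At (u, v) = (3/2, -3*pi/5): 5/2.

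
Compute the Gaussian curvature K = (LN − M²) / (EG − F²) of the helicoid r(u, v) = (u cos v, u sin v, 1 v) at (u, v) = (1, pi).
K = -1/4

Coefficients of the first fundamental form: E = 1, F = 0, G = u^2 + 1.
Coefficients of the second fundamental form: L = 0, M = -1/sqrt(u^2 + 1), N = 0.
Assemble K = (LN − M²)/(EG − F²) = -1/(u^2 + 1)^2. At (u, v) = (1, pi): K = -1/4.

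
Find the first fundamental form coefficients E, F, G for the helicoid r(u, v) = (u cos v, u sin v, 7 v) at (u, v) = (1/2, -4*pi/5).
E = 1;  F = 0;  G = 197/4

Partials: r_u = (cos(v), sin(v), 0), r_v = (-u*sin(v), u*cos(v), 7). As functions of (u, v):
  E = r_u · r_u = 1,
  F = r_u · r_v = 0,
  G = r_v · r_v = u^2 + 49.
Evaluating at (u, v) = (1/2, -4*pi/5): E = 1, F = 0, G = 197/4.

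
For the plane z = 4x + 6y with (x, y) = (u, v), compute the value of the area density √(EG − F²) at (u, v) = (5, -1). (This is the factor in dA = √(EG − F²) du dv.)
√(EG − F²)|_{(5, -1)} = sqrt(53)

E = 17, F = 24, G = 37, so EG − F² = 53. Taking the positive square root: √(EG − F²) = sqrt(53). At (u, v) = (5, -1): sqrt(53).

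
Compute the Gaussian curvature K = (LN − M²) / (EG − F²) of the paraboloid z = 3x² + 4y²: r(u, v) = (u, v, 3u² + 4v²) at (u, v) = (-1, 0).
K = 48/1369

Coefficients of the first fundamental form: E = 36*u^2 + 1, F = 48*u*v, G = 64*v^2 + 1.
Coefficients of the second fundamental form: L = 6/sqrt(36*u^2 + 64*v^2 + 1), M = 0, N = 8/sqrt(36*u^2 + 64*v^2 + 1).
Assemble K = (LN − M²)/(EG − F²) = 48/(1296*u^4 + 4608*u^2*v^2 + 72*u^2 + 4096*v^4 + 128*v^2 + 1). At (u, v) = (-1, 0): K = 48/1369.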